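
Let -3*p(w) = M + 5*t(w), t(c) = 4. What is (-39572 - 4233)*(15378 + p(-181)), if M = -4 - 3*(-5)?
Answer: -2019541915/3 ≈ -6.7318e+8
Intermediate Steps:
M = 11 (M = -4 + 15 = 11)
p(w) = -31/3 (p(w) = -(11 + 5*4)/3 = -(11 + 20)/3 = -⅓*31 = -31/3)
(-39572 - 4233)*(15378 + p(-181)) = (-39572 - 4233)*(15378 - 31/3) = -43805*46103/3 = -2019541915/3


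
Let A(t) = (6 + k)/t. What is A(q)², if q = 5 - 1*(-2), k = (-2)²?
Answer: 100/49 ≈ 2.0408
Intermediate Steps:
k = 4
q = 7 (q = 5 + 2 = 7)
A(t) = 10/t (A(t) = (6 + 4)/t = 10/t)
A(q)² = (10/7)² = 100/49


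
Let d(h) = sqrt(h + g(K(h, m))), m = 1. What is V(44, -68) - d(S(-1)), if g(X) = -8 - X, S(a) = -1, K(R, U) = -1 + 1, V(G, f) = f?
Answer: -68 - 3*I ≈ -68.0 - 3.0*I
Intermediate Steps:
K(R, U) = 0
d(h) = sqrt(-8 + h) (d(h) = sqrt(h + (-8 - 1*0)) = sqrt(h + (-8 + 0)) = sqrt(h - 8) = sqrt(-8 + h))
V(44, -68) - d(S(-1)) = -68 - sqrt(-8 - 1) = -68 - sqrt(-9) = -68 - 3*I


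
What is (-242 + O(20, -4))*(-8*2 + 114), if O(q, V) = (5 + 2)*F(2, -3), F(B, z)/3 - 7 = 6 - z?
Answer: 9212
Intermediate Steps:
F(B, z) = 39 - 3*z (F(B, z) = 21 + 3*(6 - z) = 21 + (18 - 3*z) = 39 - 3*z)
O(q, V) = 336 (O(q, V) = (5 + 2)*(39 - 3*(-3)) = 7*(39 + 9) = 7*48 = 336)
(-242 + O(20, -4))*(-8*2 + 114) = (-242 + 336)*(-8*2 + 114) = 94*(-16 + 114) = 94*98 = 9212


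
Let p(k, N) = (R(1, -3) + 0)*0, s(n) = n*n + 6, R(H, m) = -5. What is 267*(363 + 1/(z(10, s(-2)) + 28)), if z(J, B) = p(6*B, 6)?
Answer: 2714055/28 ≈ 96931.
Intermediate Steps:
s(n) = 6 + n**2 (s(n) = n**2 + 6 = 6 + n**2)
p(k, N) = 0 (p(k, N) = (-5 + 0)*0 = -5*0 = 0)
z(J, B) = 0
267*(363 + 1/(z(10, s(-2)) + 28)) = 267*(363 + 1/(0 + 28)) = 267*(363 + 1/28) = 267*(10165/28) = 2714055/28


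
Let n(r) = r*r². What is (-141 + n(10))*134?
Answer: 115106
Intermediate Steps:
n(r) = r³
(-141 + n(10))*134 = (-141 + 10³)*134 = (-141 + 1000)*134 = 859*134 = 115106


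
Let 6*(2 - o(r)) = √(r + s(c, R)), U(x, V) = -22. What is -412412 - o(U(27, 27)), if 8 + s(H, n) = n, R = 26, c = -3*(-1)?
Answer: -412414 + I/3 ≈ -4.1241e+5 + 0.33333*I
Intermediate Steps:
c = 3
s(H, n) = -8 + n
o(r) = 2 - √(18 + r)/6 (o(r) = 2 - √(r + (-8 + 26))/6 = 2 - √(r + 18)/6 = 2 - √(18 + r)/6)
-412412 - o(U(27, 27)) = -412412 - (2 - √(18 - 22)/6) = -412412 - (2 - I/3) = -412412 + (-2 + I/3) = -412414 + I/3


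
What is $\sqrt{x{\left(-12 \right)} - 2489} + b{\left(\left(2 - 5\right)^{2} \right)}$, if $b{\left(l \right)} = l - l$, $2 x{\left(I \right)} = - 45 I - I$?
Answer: $i \sqrt{2213} \approx 47.043 i$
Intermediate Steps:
$x{\left(I \right)} = - 23 I$ ($x{\left(I \right)} = \frac{- 45 I - I}{2} = \frac{\left(-46\right) I}{2} = - 23 I$)
$b{\left(l \right)} = 0$
$\sqrt{x{\left(-12 \right)} - 2489} + b{\left(\left(2 - 5\right)^{2} \right)} = \sqrt{\left(-23\right) \left(-12\right) - 2489} + 0 = \sqrt{276 - 2489} + 0 = \sqrt{-2213} + 0 = i \sqrt{2213} + 0 = i \sqrt{2213}$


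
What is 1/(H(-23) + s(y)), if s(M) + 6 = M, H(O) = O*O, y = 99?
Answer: 1/622 ≈ 0.0016077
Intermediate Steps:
H(O) = O²
s(M) = -6 + M
1/(H(-23) + s(y)) = 1/((-23)² + (-6 + 99)) = 1/(529 + 93) = 1/622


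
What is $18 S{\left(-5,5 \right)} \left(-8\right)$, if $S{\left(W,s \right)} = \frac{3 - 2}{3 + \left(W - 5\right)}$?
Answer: $\frac{144}{7} \approx 20.571$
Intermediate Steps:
$S{\left(W,s \right)} = \frac{1}{-2 + W}$ ($S{\left(W,s \right)} = 1 \frac{1}{3 + \left(W - 5\right)} = 1 \frac{1}{3 + \left(-5 + W\right)} = 1 \frac{1}{-2 + W} = \frac{1}{-2 + W}$)
$18 S{\left(-5,5 \right)} \left(-8\right) = \frac{18}{-2 - 5} \left(-8\right) = \frac{18}{-7} \left(-8\right) = 18 \left(- \frac{1}{7}\right) \left(-8\right) = \left(- \frac{18}{7}\right) \left(-8\right) = \frac{144}{7}$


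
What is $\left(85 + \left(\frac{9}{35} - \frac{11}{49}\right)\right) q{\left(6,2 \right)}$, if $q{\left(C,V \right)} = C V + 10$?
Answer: $\frac{458326}{245} \approx 1870.7$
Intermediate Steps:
$q{\left(C,V \right)} = 10 + C V$
$\left(85 + \left(\frac{9}{35} - \frac{11}{49}\right)\right) q{\left(6,2 \right)} = \left(85 + \left(\frac{9}{35} - \frac{11}{49}\right)\right) \left(10 + 6 \cdot 2\right) = \left(85 + \left(9 \cdot \frac{1}{35} - \frac{11}{49}\right)\right) \left(10 + 12\right) = \left(85 + \left(\frac{9}{35} - \frac{11}{49}\right)\right) 22 = \left(85 + \frac{8}{245}\right) 22 = \frac{20833}{245} \cdot 22 = \frac{458326}{245}$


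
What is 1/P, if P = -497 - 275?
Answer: -1/772 ≈ -0.0012953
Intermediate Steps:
P = -772
1/P = 1/(-772) = -1/772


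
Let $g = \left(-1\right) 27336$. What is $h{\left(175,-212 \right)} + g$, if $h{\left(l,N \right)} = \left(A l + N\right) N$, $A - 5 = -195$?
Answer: $7066608$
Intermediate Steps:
$A = -190$ ($A = 5 - 195 = -190$)
$g = -27336$
$h{\left(l,N \right)} = N \left(N - 190 l\right)$ ($h{\left(l,N \right)} = \left(- 190 l + N\right) N = \left(N - 190 l\right) N = N \left(N - 190 l\right)$)
$h{\left(175,-212 \right)} + g = - 212 \left(-212 - 33250\right) - 27336 = \left(-212\right) \left(-33462\right) - 27336 = 7093944 - 27336 = 7066608$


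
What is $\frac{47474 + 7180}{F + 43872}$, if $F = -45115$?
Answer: $- \frac{54654}{1243} \approx -43.969$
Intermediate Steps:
$\frac{47474 + 7180}{F + 43872} = \frac{47474 + 7180}{-45115 + 43872} = \frac{54654}{-1243} = 54654 \left(- \frac{1}{1243}\right) = - \frac{54654}{1243}$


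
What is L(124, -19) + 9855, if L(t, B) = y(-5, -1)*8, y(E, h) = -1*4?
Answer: 9823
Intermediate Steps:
y(E, h) = -4
L(t, B) = -32 (L(t, B) = -4*8 = -32)
L(124, -19) + 9855 = -32 + 9855 = 9823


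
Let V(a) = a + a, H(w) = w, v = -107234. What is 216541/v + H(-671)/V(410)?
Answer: -124758817/43965940 ≈ -2.8376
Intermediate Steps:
V(a) = 2*a
216541/v + H(-671)/V(410) = 216541/(-107234) - 671/(2*410) = 216541*(-1/107234) - 671/820 = -216541/107234 - 671*1/820 = -216541/107234 - 671/820 = -124758817/43965940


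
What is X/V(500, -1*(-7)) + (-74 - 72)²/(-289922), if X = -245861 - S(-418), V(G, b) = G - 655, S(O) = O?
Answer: 35578010733/22468955 ≈ 1583.4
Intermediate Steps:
V(G, b) = -655 + G
X = -245443 (X = -245861 - 1*(-418) = -245861 + 418 = -245443)
X/V(500, -1*(-7)) + (-74 - 72)²/(-289922) = -245443/(-655 + 500) + (-74 - 72)²/(-289922) = -245443/(-155) + (-146)²*(-1/289922) = -245443*(-1/155) + 21316*(-1/289922) = 245443/155 - 10658/144961 = 35578010733/22468955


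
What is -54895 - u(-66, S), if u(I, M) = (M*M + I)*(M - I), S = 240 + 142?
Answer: -65399279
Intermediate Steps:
S = 382
u(I, M) = (I + M²)*(M - I) (u(I, M) = (M² + I)*(M - I) = (I + M²)*(M - I))
-54895 - u(-66, S) = -54895 - (382³ - 1*(-66)² - 66*382 - 1*(-66)*382²) = -54895 - (55742968 - 1*4356 - 25212 - 1*(-66)*145924) = -54895 - (55742968 - 4356 - 25212 + 9630984) = -54895 - 1*65344384 = -54895 - 65344384 = -65399279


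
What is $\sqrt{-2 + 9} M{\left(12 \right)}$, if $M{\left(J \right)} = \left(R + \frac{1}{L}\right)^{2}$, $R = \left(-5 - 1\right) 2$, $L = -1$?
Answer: $169 \sqrt{7} \approx 447.13$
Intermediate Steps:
$R = -12$ ($R = \left(-6\right) 2 = -12$)
$M{\left(J \right)} = 169$ ($M{\left(J \right)} = \left(-12 + \frac{1}{-1}\right)^{2} = \left(-12 - 1\right)^{2} = \left(-13\right)^{2} = 169$)
$\sqrt{-2 + 9} M{\left(12 \right)} = \sqrt{-2 + 9} \cdot 169 = \sqrt{7} \cdot 169 = 169 \sqrt{7}$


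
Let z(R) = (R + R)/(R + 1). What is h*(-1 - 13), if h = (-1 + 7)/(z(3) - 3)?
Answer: 56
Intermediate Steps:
z(R) = 2*R/(1 + R) (z(R) = (2*R)/(1 + R) = 2*R/(1 + R))
h = -4 (h = (-1 + 7)/(2*3/(1 + 3) - 3) = 6/(2*3/4 - 3) = 6/(2*3*(¼) - 3) = 6/(3/2 - 3) = 6/(-3/2) = 6*(-⅔) = -4)
h*(-1 - 13) = -4*(-1 - 13) = -4*(-14) = 56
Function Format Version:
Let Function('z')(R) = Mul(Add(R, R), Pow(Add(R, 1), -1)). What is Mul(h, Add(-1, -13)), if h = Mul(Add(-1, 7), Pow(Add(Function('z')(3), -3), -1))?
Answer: 56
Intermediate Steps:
Function('z')(R) = Mul(2, R, Pow(Add(1, R), -1)) (Function('z')(R) = Mul(Mul(2, R), Pow(Add(1, R), -1)) = Mul(2, R, Pow(Add(1, R), -1)))
h = -4 (h = Mul(Add(-1, 7), Pow(Add(Mul(2, 3, Pow(Add(1, 3), -1)), -3), -1)) = Mul(6, Pow(Add(Mul(2, 3, Pow(4, -1)), -3), -1)) = Mul(6, Pow(Add(Mul(2, 3, Rational(1, 4)), -3), -1)) = Mul(6, Pow(Add(Rational(3, 2), -3), -1)) = Mul(6, Pow(Rational(-3, 2), -1)) = Mul(6, Rational(-2, 3)) = -4)
Mul(h, Add(-1, -13)) = Mul(-4, Add(-1, -13)) = Mul(-4, -14) = 56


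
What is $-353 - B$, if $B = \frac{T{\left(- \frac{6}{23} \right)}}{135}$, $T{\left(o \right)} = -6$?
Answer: $- \frac{15883}{45} \approx -352.96$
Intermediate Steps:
$B = - \frac{2}{45}$ ($B = - \frac{6}{135} = \left(-6\right) \frac{1}{135} = - \frac{2}{45} \approx -0.044444$)
$-353 - B = -353 - - \frac{2}{45} = -353 + \frac{2}{45} = - \frac{15883}{45}$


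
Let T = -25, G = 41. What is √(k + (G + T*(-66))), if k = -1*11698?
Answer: I*√10007 ≈ 100.04*I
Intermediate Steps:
k = -11698
√(k + (G + T*(-66))) = √(-11698 + (41 - 25*(-66))) = √(-11698 + (41 + 1650)) = √(-11698 + 1691) = √(-10007) = I*√10007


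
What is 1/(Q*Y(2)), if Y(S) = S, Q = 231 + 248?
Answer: 1/958 ≈ 0.0010438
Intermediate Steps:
Q = 479
1/(Q*Y(2)) = 1/(479*2) = (1/479)*(½) = 1/958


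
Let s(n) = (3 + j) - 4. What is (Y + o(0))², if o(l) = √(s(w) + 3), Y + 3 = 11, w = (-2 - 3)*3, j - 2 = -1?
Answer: (8 + √3)² ≈ 94.713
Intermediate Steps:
j = 1 (j = 2 - 1 = 1)
w = -15 (w = -5*3 = -15)
Y = 8 (Y = -3 + 11 = 8)
s(n) = 0 (s(n) = (3 + 1) - 4 = 4 - 4 = 0)
o(l) = √3 (o(l) = √(0 + 3) = √3)
(Y + o(0))² = (8 + √3)²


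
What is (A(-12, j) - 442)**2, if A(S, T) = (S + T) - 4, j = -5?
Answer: 214369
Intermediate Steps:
A(S, T) = -4 + S + T
(A(-12, j) - 442)**2 = ((-4 - 12 - 5) - 442)**2 = (-21 - 442)**2 = (-463)**2 = 214369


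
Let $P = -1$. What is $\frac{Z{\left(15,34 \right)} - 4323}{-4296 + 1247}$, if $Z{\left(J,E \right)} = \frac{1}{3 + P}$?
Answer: $\frac{8645}{6098} \approx 1.4177$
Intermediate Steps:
$Z{\left(J,E \right)} = \frac{1}{2}$ ($Z{\left(J,E \right)} = \frac{1}{3 - 1} = \frac{1}{2}$)
$\frac{Z{\left(15,34 \right)} - 4323}{-4296 + 1247} = \frac{\frac{1}{2} - 4323}{-4296 + 1247} = - \frac{8645}{2 \left(-3049\right)} = \left(- \frac{8645}{2}\right) \left(- \frac{1}{3049}\right) = \frac{8645}{6098}$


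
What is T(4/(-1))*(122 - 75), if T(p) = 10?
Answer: 470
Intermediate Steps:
T(4/(-1))*(122 - 75) = 10*(122 - 75) = 10*47 = 470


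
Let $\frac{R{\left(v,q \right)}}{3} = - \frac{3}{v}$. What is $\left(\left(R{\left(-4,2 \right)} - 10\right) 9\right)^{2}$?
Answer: $\frac{77841}{16} \approx 4865.1$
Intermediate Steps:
$R{\left(v,q \right)} = - \frac{9}{v}$ ($R{\left(v,q \right)} = 3 \left(- \frac{3}{v}\right) = - \frac{9}{v}$)
$\left(\left(R{\left(-4,2 \right)} - 10\right) 9\right)^{2} = \left(\left(- \frac{9}{-4} - 10\right) 9\right)^{2} = \left(\left(\left(-9\right) \left(- \frac{1}{4}\right) - 10\right) 9\right)^{2} = \left(\left(\frac{9}{4} - 10\right) 9\right)^{2} = \left(\left(- \frac{31}{4}\right) 9\right)^{2} = \left(- \frac{279}{4}\right)^{2} = \frac{77841}{16}$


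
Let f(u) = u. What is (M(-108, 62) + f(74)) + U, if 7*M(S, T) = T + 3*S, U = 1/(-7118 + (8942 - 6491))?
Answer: 1194745/32669 ≈ 36.571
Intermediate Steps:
U = -1/4667 (U = 1/(-7118 + 2451) = 1/(-4667) = -1/4667 ≈ -0.00021427)
M(S, T) = T/7 + 3*S/7 (M(S, T) = (T + 3*S)/7 = T/7 + 3*S/7)
(M(-108, 62) + f(74)) + U = (((⅐)*62 + (3/7)*(-108)) + 74) - 1/4667 = ((62/7 - 324/7) + 74) - 1/4667 = (-262/7 + 74) - 1/4667 = 256/7 - 1/4667 = 1194745/32669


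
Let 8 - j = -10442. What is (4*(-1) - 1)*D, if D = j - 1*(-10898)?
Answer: -106740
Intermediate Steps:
j = 10450 (j = 8 - 1*(-10442) = 8 + 10442 = 10450)
D = 21348 (D = 10450 - 1*(-10898) = 10450 + 10898 = 21348)
(4*(-1) - 1)*D = (4*(-1) - 1)*21348 = (-4 - 1)*21348 = -5*21348 = -106740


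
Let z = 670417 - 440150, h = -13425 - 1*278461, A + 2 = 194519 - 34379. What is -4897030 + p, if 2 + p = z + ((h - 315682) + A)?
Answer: -5114195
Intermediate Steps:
A = 160138 (A = -2 + (194519 - 34379) = -2 + 160140 = 160138)
h = -291886 (h = -13425 - 278461 = -291886)
z = 230267
p = -217165 (p = -2 + (230267 + ((-291886 - 315682) + 160138)) = -2 + (230267 + (-607568 + 160138)) = -2 + (230267 - 447430) = -2 - 217163 = -217165)
-4897030 + p = -4897030 - 217165 = -5114195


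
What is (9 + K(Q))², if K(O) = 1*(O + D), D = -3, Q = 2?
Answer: 64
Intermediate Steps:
K(O) = -3 + O (K(O) = 1*(O - 3) = 1*(-3 + O) = -3 + O)
(9 + K(Q))² = (9 + (-3 + 2))² = (9 - 1)² = 8² = 64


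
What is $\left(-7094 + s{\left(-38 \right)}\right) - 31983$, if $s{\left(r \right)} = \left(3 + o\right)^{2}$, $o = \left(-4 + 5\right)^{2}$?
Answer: $-39061$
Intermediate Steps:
$o = 1$ ($o = 1^{2} = 1$)
$s{\left(r \right)} = 16$ ($s{\left(r \right)} = \left(3 + 1\right)^{2} = 4^{2} = 16$)
$\left(-7094 + s{\left(-38 \right)}\right) - 31983 = \left(-7094 + 16\right) - 31983 = -7078 - 31983 = -39061$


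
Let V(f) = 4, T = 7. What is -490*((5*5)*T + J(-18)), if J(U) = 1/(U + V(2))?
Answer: -85715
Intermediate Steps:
J(U) = 1/(4 + U) (J(U) = 1/(U + 4) = 1/(4 + U))
-490*((5*5)*T + J(-18)) = -490*((5*5)*7 + 1/(4 - 18)) = -490*(25*7 + 1/(-14)) = -490*(175 - 1/14) = -490*2449/14 = -85715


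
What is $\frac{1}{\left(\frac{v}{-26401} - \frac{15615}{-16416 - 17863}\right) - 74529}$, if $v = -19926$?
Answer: $- \frac{904999879}{67447640687022} \approx -1.3418 \cdot 10^{-5}$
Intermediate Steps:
$\frac{1}{\left(\frac{v}{-26401} - \frac{15615}{-16416 - 17863}\right) - 74529} = \frac{1}{\left(- \frac{19926}{-26401} - \frac{15615}{-16416 - 17863}\right) - 74529} = \frac{1}{\left(\left(-19926\right) \left(- \frac{1}{26401}\right) - \frac{15615}{-34279}\right) - 74529} = \frac{1}{\left(\frac{19926}{26401} - - \frac{15615}{34279}\right) - 74529} = \frac{1}{\left(\frac{19926}{26401} + \frac{15615}{34279}\right) - 74529} = \frac{1}{\frac{1095294969}{904999879} - 74529} = \frac{1}{- \frac{67447640687022}{904999879}} = - \frac{904999879}{67447640687022}$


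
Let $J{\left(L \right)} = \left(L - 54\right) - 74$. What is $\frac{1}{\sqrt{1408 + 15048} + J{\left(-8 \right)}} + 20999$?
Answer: $\frac{314984}{15} - \frac{11 \sqrt{34}}{1020} \approx 20999.0$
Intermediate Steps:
$J{\left(L \right)} = -128 + L$ ($J{\left(L \right)} = \left(L - 54\right) - 74 = \left(-54 + L\right) - 74 = -128 + L$)
$\frac{1}{\sqrt{1408 + 15048} + J{\left(-8 \right)}} + 20999 = \frac{1}{\sqrt{1408 + 15048} - 136} + 20999 = \frac{1}{\sqrt{16456} - 136} + 20999 = \frac{1}{22 \sqrt{34} - 136} + 20999 = \frac{1}{-136 + 22 \sqrt{34}} + 20999 = 20999 + \frac{1}{-136 + 22 \sqrt{34}}$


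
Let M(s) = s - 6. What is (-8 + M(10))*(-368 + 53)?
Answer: 1260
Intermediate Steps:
M(s) = -6 + s
(-8 + M(10))*(-368 + 53) = (-8 + (-6 + 10))*(-368 + 53) = (-8 + 4)*(-315) = -4*(-315) = 1260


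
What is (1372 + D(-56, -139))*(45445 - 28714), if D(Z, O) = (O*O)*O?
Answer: -44910136557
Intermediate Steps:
D(Z, O) = O³ (D(Z, O) = O²*O = O³)
(1372 + D(-56, -139))*(45445 - 28714) = (1372 + (-139)³)*(45445 - 28714) = (1372 - 2685619)*16731 = -2684247*16731 = -44910136557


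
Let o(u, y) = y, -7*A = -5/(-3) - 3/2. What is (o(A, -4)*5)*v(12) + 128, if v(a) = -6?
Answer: 248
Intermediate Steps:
A = -1/42 (A = -(-5/(-3) - 3/2)/7 = -(-5*(-⅓) - 3*½)/7 = -(5/3 - 3/2)/7 = -⅐*⅙ = -1/42 ≈ -0.023810)
(o(A, -4)*5)*v(12) + 128 = -4*5*(-6) + 128 = -20*(-6) + 128 = 120 + 128 = 248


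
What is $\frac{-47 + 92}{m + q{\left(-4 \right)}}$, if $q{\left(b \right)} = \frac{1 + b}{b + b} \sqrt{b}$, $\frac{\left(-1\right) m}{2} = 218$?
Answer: $- \frac{62784}{608309} - \frac{108 i}{608309} \approx -0.10321 - 0.00017754 i$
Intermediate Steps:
$m = -436$ ($m = \left(-2\right) 218 = -436$)
$q{\left(b \right)} = \frac{1 + b}{2 \sqrt{b}}$ ($q{\left(b \right)} = \frac{1 + b}{2 b} \sqrt{b} = \frac{1 + b}{2 \sqrt{b}}$)
$\frac{-47 + 92}{m + q{\left(-4 \right)}} = \frac{-47 + 92}{-436 + \frac{1 - 4}{2 \cdot 2 i}} = \frac{45}{-436 + \frac{1}{2} \left(- \frac{i}{2}\right) \left(-3\right)} = \frac{45}{-436 + \frac{3 i}{4}} = 45 \frac{16 \left(-436 - \frac{3 i}{4}\right)}{3041545} = \frac{144 \left(-436 - \frac{3 i}{4}\right)}{608309}$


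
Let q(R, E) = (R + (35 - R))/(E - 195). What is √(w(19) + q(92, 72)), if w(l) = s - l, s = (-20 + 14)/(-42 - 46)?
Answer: I*√140710647/2706 ≈ 4.3837*I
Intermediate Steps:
s = 3/44 (s = -6/(-88) = -6*(-1/88) = 3/44 ≈ 0.068182)
w(l) = 3/44 - l
q(R, E) = 35/(-195 + E)
√(w(19) + q(92, 72)) = √((3/44 - 1*19) + 35/(-195 + 72)) = √((3/44 - 19) + 35/(-123)) = √(-833/44 + 35*(-1/123)) = √(-833/44 - 35/123) = √(-103999/5412) = I*√140710647/2706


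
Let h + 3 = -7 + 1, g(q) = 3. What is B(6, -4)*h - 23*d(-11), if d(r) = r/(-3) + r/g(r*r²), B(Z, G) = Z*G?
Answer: 216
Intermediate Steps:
h = -9 (h = -3 + (-7 + 1) = -3 - 6 = -9)
B(Z, G) = G*Z
d(r) = 0 (d(r) = r/(-3) + r/3 = r*(-⅓) + r*(⅓) = -r/3 + r/3 = 0)
B(6, -4)*h - 23*d(-11) = -4*6*(-9) - 23*0 = -24*(-9) + 0 = 216 + 0 = 216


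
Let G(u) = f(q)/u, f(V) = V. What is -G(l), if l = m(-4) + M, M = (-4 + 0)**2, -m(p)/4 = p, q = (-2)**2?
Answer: -1/8 ≈ -0.12500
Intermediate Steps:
q = 4
m(p) = -4*p
M = 16 (M = (-4)**2 = 16)
l = 32 (l = -4*(-4) + 16 = 16 + 16 = 32)
G(u) = 4/u
-G(l) = -4/32 = -1*1/8 = -1/8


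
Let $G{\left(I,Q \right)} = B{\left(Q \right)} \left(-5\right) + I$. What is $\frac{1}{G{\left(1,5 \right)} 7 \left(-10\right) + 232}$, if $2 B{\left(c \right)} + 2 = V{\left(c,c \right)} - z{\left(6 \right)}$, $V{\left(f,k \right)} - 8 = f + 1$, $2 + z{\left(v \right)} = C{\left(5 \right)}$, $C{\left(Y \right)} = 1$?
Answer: $\frac{1}{2437} \approx 0.00041034$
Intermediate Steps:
$z{\left(v \right)} = -1$ ($z{\left(v \right)} = -2 + 1 = -1$)
$V{\left(f,k \right)} = 9 + f$ ($V{\left(f,k \right)} = 8 + \left(f + 1\right) = 8 + \left(1 + f\right) = 9 + f$)
$B{\left(c \right)} = 4 + \frac{c}{2}$ ($B{\left(c \right)} = -1 + \frac{\left(9 + c\right) - -1}{2} = -1 + \frac{\left(9 + c\right) + 1}{2} = -1 + \frac{10 + c}{2} = -1 + \left(5 + \frac{c}{2}\right) = 4 + \frac{c}{2}$)
$G{\left(I,Q \right)} = -20 + I - \frac{5 Q}{2}$ ($G{\left(I,Q \right)} = \left(4 + \frac{Q}{2}\right) \left(-5\right) + I = \left(-20 - \frac{5 Q}{2}\right) + I = -20 + I - \frac{5 Q}{2}$)
$\frac{1}{G{\left(1,5 \right)} 7 \left(-10\right) + 232} = \frac{1}{\left(-20 + 1 - \frac{25}{2}\right) 7 \left(-10\right) + 232} = \frac{1}{\left(- \frac{63}{2}\right) 7 \left(-10\right) + 232} = \frac{1}{\left(- \frac{441}{2}\right) \left(-10\right) + 232} = \frac{1}{2205 + 232} = \frac{1}{2437}$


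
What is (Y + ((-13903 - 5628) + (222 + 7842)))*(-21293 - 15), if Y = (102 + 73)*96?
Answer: -113635564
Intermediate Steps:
Y = 16800 (Y = 175*96 = 16800)
(Y + ((-13903 - 5628) + (222 + 7842)))*(-21293 - 15) = (16800 + ((-13903 - 5628) + (222 + 7842)))*(-21293 - 15) = (16800 + (-19531 + 8064))*(-21308) = (16800 - 11467)*(-21308) = 5333*(-21308) = -113635564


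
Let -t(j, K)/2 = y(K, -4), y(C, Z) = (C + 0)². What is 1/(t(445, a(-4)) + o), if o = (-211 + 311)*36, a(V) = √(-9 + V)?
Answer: 1/3626 ≈ 0.00027579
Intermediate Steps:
y(C, Z) = C²
o = 3600 (o = 100*36 = 3600)
t(j, K) = -2*K²
1/(t(445, a(-4)) + o) = 1/(-2*(√(-9 - 4))² + 3600) = 1/(-2*(√(-13))² + 3600) = 1/(-2*(I*√13)² + 3600) = 1/(-2*(-13) + 3600) = 1/(26 + 3600) = 1/3626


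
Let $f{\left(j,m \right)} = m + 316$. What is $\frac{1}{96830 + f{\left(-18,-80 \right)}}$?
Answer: $\frac{1}{97066} \approx 1.0302 \cdot 10^{-5}$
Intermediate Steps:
$f{\left(j,m \right)} = 316 + m$
$\frac{1}{96830 + f{\left(-18,-80 \right)}} = \frac{1}{96830 + \left(316 - 80\right)} = \frac{1}{96830 + 236} = \frac{1}{97066}$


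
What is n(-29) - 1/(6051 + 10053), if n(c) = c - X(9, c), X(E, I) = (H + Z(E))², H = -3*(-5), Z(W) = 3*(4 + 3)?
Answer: -21337801/16104 ≈ -1325.0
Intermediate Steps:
Z(W) = 21 (Z(W) = 3*7 = 21)
H = 15
X(E, I) = 1296 (X(E, I) = (15 + 21)² = 36² = 1296)
n(c) = -1296 + c (n(c) = c - 1*1296 = c - 1296 = -1296 + c)
n(-29) - 1/(6051 + 10053) = (-1296 - 29) - 1/(6051 + 10053) = -1325 - 1/16104 = -21337801/16104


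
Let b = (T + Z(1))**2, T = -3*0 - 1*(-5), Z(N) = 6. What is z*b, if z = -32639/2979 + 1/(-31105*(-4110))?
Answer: -168295687347997/126946659150 ≈ -1325.7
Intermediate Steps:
T = 5 (T = 0 + 5 = 5)
b = 121 (b = (5 + 6)**2 = 11**2 = 121)
z = -1390873449157/126946659150 (z = -32639*1/2979 - 1/31105*(-1/4110) = -32639/2979 + 1/127841550 = -1390873449157/126946659150 ≈ -10.956)
z*b = -1390873449157/126946659150*121 = -168295687347997/126946659150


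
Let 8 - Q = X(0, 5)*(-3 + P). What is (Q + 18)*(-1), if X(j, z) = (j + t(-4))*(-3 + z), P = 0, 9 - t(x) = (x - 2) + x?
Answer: -140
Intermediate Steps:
t(x) = 11 - 2*x (t(x) = 9 - ((x - 2) + x) = 9 - ((-2 + x) + x) = 9 - (-2 + 2*x) = 9 + (2 - 2*x) = 11 - 2*x)
X(j, z) = (-3 + z)*(19 + j) (X(j, z) = (j + (11 - 2*(-4)))*(-3 + z) = (j + (11 + 8))*(-3 + z) = (j + 19)*(-3 + z) = (19 + j)*(-3 + z) = (-3 + z)*(19 + j))
Q = 122 (Q = 8 - (-57 - 3*0 + 19*5 + 0*5)*(-3 + 0) = 8 - (-57 + 0 + 95 + 0)*(-3) = 8 - 38*(-3) = 8 - 1*(-114) = 8 + 114 = 122)
(Q + 18)*(-1) = (122 + 18)*(-1) = 140*(-1) = -140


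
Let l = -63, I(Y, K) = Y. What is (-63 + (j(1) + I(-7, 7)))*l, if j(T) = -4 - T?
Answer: 4725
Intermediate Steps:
(-63 + (j(1) + I(-7, 7)))*l = (-63 + ((-4 - 1*1) - 7))*(-63) = (-63 + ((-4 - 1) - 7))*(-63) = (-63 + (-5 - 7))*(-63) = (-63 - 12)*(-63) = -75*(-63) = 4725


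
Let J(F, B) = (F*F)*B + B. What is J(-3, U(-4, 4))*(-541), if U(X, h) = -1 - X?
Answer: -16230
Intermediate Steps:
J(F, B) = B + B*F² (J(F, B) = F²*B + B = B*F² + B = B + B*F²)
J(-3, U(-4, 4))*(-541) = ((-1 - 1*(-4))*(1 + (-3)²))*(-541) = ((-1 + 4)*(1 + 9))*(-541) = (3*10)*(-541) = 30*(-541) = -16230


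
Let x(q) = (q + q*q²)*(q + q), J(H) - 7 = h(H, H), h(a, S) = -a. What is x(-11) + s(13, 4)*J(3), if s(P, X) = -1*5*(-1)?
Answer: 29544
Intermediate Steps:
J(H) = 7 - H
s(P, X) = 5 (s(P, X) = -5*(-1) = 5)
x(q) = 2*q*(q + q³) (x(q) = (q + q³)*(2*q) = 2*q*(q + q³))
x(-11) + s(13, 4)*J(3) = 2*(-11)²*(1 + (-11)²) + 5*(7 - 1*3) = 2*121*(1 + 121) + 5*(7 - 3) = 2*121*122 + 5*4 = 29524 + 20 = 29544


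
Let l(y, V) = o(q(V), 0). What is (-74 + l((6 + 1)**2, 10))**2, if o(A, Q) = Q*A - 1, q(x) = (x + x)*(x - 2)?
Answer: 5625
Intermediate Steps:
q(x) = 2*x*(-2 + x) (q(x) = (2*x)*(-2 + x) = 2*x*(-2 + x))
o(A, Q) = -1 + A*Q (o(A, Q) = A*Q - 1 = -1 + A*Q)
l(y, V) = -1 (l(y, V) = -1 + (2*V*(-2 + V))*0 = -1 + 0 = -1)
(-74 + l((6 + 1)**2, 10))**2 = (-74 - 1)**2 = (-75)**2 = 5625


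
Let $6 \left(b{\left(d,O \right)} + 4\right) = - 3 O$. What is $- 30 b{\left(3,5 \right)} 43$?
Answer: $8385$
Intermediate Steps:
$b{\left(d,O \right)} = -4 - \frac{O}{2}$ ($b{\left(d,O \right)} = -4 + \frac{\left(-3\right) O}{6} = -4 - \frac{O}{2}$)
$- 30 b{\left(3,5 \right)} 43 = - 30 \left(-4 - \frac{5}{2}\right) 43 = \left(-30\right) \left(- \frac{13}{2}\right) 43 = 195 \cdot 43 = 8385$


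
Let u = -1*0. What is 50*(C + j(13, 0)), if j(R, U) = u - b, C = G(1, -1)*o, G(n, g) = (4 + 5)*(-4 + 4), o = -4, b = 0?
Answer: 0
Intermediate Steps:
G(n, g) = 0 (G(n, g) = 9*0 = 0)
C = 0 (C = 0*(-4) = 0)
u = 0
j(R, U) = 0 (j(R, U) = 0 - 1*0 = 0 + 0 = 0)
50*(C + j(13, 0)) = 50*(0 + 0) = 50*0 = 0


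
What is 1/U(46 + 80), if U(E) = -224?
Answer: -1/224 ≈ -0.0044643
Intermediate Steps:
1/U(46 + 80) = 1/(-224) = -1/224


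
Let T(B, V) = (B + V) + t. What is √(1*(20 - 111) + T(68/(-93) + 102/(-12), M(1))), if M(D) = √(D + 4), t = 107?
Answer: √(234174 + 34596*√5)/186 ≈ 3.0008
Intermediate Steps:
M(D) = √(4 + D)
T(B, V) = 107 + B + V (T(B, V) = (B + V) + 107 = 107 + B + V)
√(1*(20 - 111) + T(68/(-93) + 102/(-12), M(1))) = √(1*(20 - 111) + (107 + (68/(-93) + 102/(-12)) + √(4 + 1))) = √(1*(-91) + (107 + (68*(-1/93) + 102*(-1/12)) + √5)) = √(-91 + (107 + (-68/93 - 17/2) + √5)) = √(-91 + (107 - 1717/186 + √5)) = √(-91 + (18185/186 + √5)) = √(1259/186 + √5)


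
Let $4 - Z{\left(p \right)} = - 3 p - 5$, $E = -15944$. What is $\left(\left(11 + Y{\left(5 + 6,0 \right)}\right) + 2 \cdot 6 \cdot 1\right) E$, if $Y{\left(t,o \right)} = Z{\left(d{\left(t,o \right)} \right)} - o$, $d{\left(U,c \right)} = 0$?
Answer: $-510208$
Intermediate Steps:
$Z{\left(p \right)} = 9 + 3 p$ ($Z{\left(p \right)} = 4 - \left(- 3 p - 5\right) = 4 - \left(-5 - 3 p\right) = 4 + \left(5 + 3 p\right) = 9 + 3 p$)
$Y{\left(t,o \right)} = 9 - o$ ($Y{\left(t,o \right)} = \left(9 + 3 \cdot 0\right) - o = \left(9 + 0\right) - o = 9 - o$)
$\left(\left(11 + Y{\left(5 + 6,0 \right)}\right) + 2 \cdot 6 \cdot 1\right) E = \left(\left(11 + \left(9 - 0\right)\right) + 2 \cdot 6 \cdot 1\right) \left(-15944\right) = \left(\left(11 + \left(9 + 0\right)\right) + 12 \cdot 1\right) \left(-15944\right) = \left(\left(11 + 9\right) + 12\right) \left(-15944\right) = \left(20 + 12\right) \left(-15944\right) = 32 \left(-15944\right) = -510208$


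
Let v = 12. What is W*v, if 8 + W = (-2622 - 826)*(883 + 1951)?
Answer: -117259680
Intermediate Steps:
W = -9771640 (W = -8 + (-2622 - 826)*(883 + 1951) = -8 - 3448*2834 = -8 - 9771632 = -9771640)
W*v = -9771640*12 = -117259680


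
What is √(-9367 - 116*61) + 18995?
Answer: 18995 + 9*I*√203 ≈ 18995.0 + 128.23*I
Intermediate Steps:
√(-9367 - 116*61) + 18995 = √(-9367 - 7076) + 18995 = √(-16443) + 18995 = 9*I*√203 + 18995 = 18995 + 9*I*√203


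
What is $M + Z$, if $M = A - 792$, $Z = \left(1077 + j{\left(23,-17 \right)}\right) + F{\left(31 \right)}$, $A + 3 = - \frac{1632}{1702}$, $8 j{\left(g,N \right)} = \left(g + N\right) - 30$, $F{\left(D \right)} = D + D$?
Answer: $\frac{289375}{851} \approx 340.04$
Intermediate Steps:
$F{\left(D \right)} = 2 D$
$j{\left(g,N \right)} = - \frac{15}{4} + \frac{N}{8} + \frac{g}{8}$ ($j{\left(g,N \right)} = \frac{\left(g + N\right) - 30}{8} = \frac{\left(N + g\right) - 30}{8} = \frac{-30 + N + g}{8} = - \frac{15}{4} + \frac{N}{8} + \frac{g}{8}$)
$A = - \frac{3369}{851}$ ($A = -3 - \frac{1632}{1702} = -3 - \frac{816}{851} = - \frac{3369}{851} \approx -3.9589$)
$Z = 1136$ ($Z = \left(1077 + \left(- \frac{15}{4} + \frac{1}{8} \left(-17\right) + \frac{1}{8} \cdot 23\right)\right) + 2 \cdot 31 = \left(1077 - 3\right) + 62 = 1074 + 62 = 1136$)
$M = - \frac{677361}{851}$ ($M = - \frac{3369}{851} - 792 = - \frac{677361}{851} \approx -795.96$)
$M + Z = - \frac{677361}{851} + 1136 = \frac{289375}{851}$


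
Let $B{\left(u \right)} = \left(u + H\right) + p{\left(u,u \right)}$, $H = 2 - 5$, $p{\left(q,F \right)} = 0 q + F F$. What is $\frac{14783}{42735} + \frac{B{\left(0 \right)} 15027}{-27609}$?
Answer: $\frac{778226794}{393290205} \approx 1.9788$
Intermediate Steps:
$p{\left(q,F \right)} = F^{2}$ ($p{\left(q,F \right)} = 0 + F^{2} = F^{2}$)
$H = -3$
$B{\left(u \right)} = -3 + u + u^{2}$ ($B{\left(u \right)} = \left(u - 3\right) + u^{2} = \left(-3 + u\right) + u^{2} = -3 + u + u^{2}$)
$\frac{14783}{42735} + \frac{B{\left(0 \right)} 15027}{-27609} = \frac{14783}{42735} + \frac{\left(-3 + 0 + 0^{2}\right) 15027}{-27609} = 14783 \cdot \frac{1}{42735} + \left(-3 + 0 + 0\right) 15027 \left(- \frac{1}{27609}\right) = \frac{14783}{42735} + \left(-3\right) 15027 \left(- \frac{1}{27609}\right) = \frac{14783}{42735} - - \frac{15027}{9203} = \frac{14783}{42735} + \frac{15027}{9203} = \frac{778226794}{393290205}$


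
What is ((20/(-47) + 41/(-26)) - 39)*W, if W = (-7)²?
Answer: -2455145/1222 ≈ -2009.1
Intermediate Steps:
W = 49
((20/(-47) + 41/(-26)) - 39)*W = ((20/(-47) + 41/(-26)) - 39)*49 = ((20*(-1/47) + 41*(-1/26)) - 39)*49 = ((-20/47 - 41/26) - 39)*49 = (-2447/1222 - 39)*49 = -50105/1222*49 = -2455145/1222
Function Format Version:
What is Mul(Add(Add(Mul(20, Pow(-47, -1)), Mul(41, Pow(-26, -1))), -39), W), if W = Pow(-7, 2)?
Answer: Rational(-2455145, 1222) ≈ -2009.1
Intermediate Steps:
W = 49
Mul(Add(Add(Mul(20, Pow(-47, -1)), Mul(41, Pow(-26, -1))), -39), W) = Mul(Add(Add(Mul(20, Pow(-47, -1)), Mul(41, Pow(-26, -1))), -39), 49) = Mul(Add(Add(Mul(20, Rational(-1, 47)), Mul(41, Rational(-1, 26))), -39), 49) = Mul(Add(Add(Rational(-20, 47), Rational(-41, 26)), -39), 49) = Mul(Add(Rational(-2447, 1222), -39), 49) = Mul(Rational(-50105, 1222), 49) = Rational(-2455145, 1222)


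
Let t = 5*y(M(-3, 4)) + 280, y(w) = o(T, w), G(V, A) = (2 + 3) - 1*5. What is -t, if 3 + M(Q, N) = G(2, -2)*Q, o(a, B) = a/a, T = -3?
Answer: -285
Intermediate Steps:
G(V, A) = 0 (G(V, A) = 5 - 5 = 0)
o(a, B) = 1
M(Q, N) = -3 (M(Q, N) = -3 + 0*Q = -3 + 0 = -3)
y(w) = 1
t = 285 (t = 5*1 + 280 = 5 + 280 = 285)
-t = -1*285 = -285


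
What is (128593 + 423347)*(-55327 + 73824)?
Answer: 10209234180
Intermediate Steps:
(128593 + 423347)*(-55327 + 73824) = 551940*18497 = 10209234180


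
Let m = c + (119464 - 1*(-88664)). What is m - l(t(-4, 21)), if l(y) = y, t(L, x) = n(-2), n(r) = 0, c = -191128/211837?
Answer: 44089020008/211837 ≈ 2.0813e+5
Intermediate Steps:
c = -191128/211837 (c = -191128*1/211837 = -191128/211837 ≈ -0.90224)
t(L, x) = 0
m = 44089020008/211837 (m = -191128/211837 + (119464 - 1*(-88664)) = -191128/211837 + (119464 + 88664) = -191128/211837 + 208128 = 44089020008/211837 ≈ 2.0813e+5)
m - l(t(-4, 21)) = 44089020008/211837 - 1*0 = 44089020008/211837 + 0 = 44089020008/211837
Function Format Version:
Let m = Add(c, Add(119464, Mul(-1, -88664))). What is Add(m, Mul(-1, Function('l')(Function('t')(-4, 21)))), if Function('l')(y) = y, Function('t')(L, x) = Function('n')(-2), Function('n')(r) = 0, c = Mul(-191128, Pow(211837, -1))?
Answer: Rational(44089020008, 211837) ≈ 2.0813e+5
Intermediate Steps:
c = Rational(-191128, 211837) (c = Mul(-191128, Rational(1, 211837)) = Rational(-191128, 211837) ≈ -0.90224)
Function('t')(L, x) = 0
m = Rational(44089020008, 211837) (m = Add(Rational(-191128, 211837), Add(119464, Mul(-1, -88664))) = Add(Rational(-191128, 211837), Add(119464, 88664)) = Add(Rational(-191128, 211837), 208128) = Rational(44089020008, 211837) ≈ 2.0813e+5)
Add(m, Mul(-1, Function('l')(Function('t')(-4, 21)))) = Add(Rational(44089020008, 211837), Mul(-1, 0)) = Add(Rational(44089020008, 211837), 0) = Rational(44089020008, 211837)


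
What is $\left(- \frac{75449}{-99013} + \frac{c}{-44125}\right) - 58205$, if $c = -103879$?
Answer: $- \frac{254281040159573}{4368948625} \approx -58202.0$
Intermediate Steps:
$\left(- \frac{75449}{-99013} + \frac{c}{-44125}\right) - 58205 = \left(- \frac{75449}{-99013} - \frac{103879}{-44125}\right) - 58205 = \left(\left(-75449\right) \left(- \frac{1}{99013}\right) - - \frac{103879}{44125}\right) - 58205 = \left(\frac{75449}{99013} + \frac{103879}{44125}\right) - 58205 = \frac{13614558552}{4368948625} - 58205 = - \frac{254281040159573}{4368948625}$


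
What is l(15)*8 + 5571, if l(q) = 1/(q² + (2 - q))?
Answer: 295265/53 ≈ 5571.0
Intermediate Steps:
l(q) = 1/(2 + q² - q)
l(15)*8 + 5571 = 8/(2 + 15² - 1*15) + 5571 = 8/(2 + 225 - 15) + 5571 = 8/212 + 5571 = (1/212)*8 + 5571 = 2/53 + 5571 = 295265/53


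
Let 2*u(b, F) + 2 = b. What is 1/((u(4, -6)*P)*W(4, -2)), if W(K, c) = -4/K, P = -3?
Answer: 1/3 ≈ 0.33333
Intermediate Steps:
u(b, F) = -1 + b/2
1/((u(4, -6)*P)*W(4, -2)) = 1/(((-1 + (1/2)*4)*(-3))*(-4/4)) = 1/(((-1 + 2)*(-3))*(-4*1/4)) = 1/((1*(-3))*(-1)) = 1/(-3*(-1)) = 1/3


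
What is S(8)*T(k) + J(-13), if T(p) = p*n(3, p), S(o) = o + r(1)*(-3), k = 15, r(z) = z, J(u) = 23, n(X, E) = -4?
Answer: -277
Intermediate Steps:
S(o) = -3 + o (S(o) = o + 1*(-3) = o - 3 = -3 + o)
T(p) = -4*p (T(p) = p*(-4) = -4*p)
S(8)*T(k) + J(-13) = (-3 + 8)*(-4*15) + 23 = 5*(-60) + 23 = -300 + 23 = -277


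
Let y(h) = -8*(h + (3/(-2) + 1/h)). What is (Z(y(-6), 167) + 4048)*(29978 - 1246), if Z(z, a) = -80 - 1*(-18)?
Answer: 114525752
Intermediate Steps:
y(h) = 12 - 8*h - 8/h (y(h) = -8*(h + (3*(-1/2) + 1/h)) = -8*(h + (-3/2 + 1/h)) = -8*(-3/2 + h + 1/h) = 12 - 8*h - 8/h)
Z(z, a) = -62 (Z(z, a) = -80 + 18 = -62)
(Z(y(-6), 167) + 4048)*(29978 - 1246) = (-62 + 4048)*(29978 - 1246) = 3986*28732 = 114525752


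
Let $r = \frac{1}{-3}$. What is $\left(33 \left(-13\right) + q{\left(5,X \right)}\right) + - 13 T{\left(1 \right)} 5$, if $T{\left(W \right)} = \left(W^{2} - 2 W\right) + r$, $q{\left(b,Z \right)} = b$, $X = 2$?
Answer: $- \frac{1012}{3} \approx -337.33$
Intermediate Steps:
$r = - \frac{1}{3} \approx -0.33333$
$T{\left(W \right)} = - \frac{1}{3} + W^{2} - 2 W$ ($T{\left(W \right)} = \left(W^{2} - 2 W\right) - \frac{1}{3} = - \frac{1}{3} + W^{2} - 2 W$)
$\left(33 \left(-13\right) + q{\left(5,X \right)}\right) + - 13 T{\left(1 \right)} 5 = \left(33 \left(-13\right) + 5\right) + - 13 \left(- \frac{1}{3} + 1^{2} - 2\right) 5 = \left(-429 + 5\right) + - 13 \left(- \frac{1}{3} + 1 - 2\right) 5 = -424 + \left(-13\right) \left(- \frac{4}{3}\right) 5 = -424 + \frac{52}{3} \cdot 5 = -424 + \frac{260}{3} = - \frac{1012}{3}$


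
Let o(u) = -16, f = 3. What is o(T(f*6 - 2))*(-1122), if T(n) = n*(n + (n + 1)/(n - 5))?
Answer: 17952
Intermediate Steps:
T(n) = n*(n + (1 + n)/(-5 + n))
o(T(f*6 - 2))*(-1122) = -16*(-1122) = 17952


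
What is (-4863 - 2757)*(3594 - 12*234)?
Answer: -5989320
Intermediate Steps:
(-4863 - 2757)*(3594 - 12*234) = -7620*(3594 - 2808) = -7620*786 = -5989320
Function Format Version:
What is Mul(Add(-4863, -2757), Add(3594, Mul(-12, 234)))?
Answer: -5989320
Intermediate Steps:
Mul(Add(-4863, -2757), Add(3594, Mul(-12, 234))) = Mul(-7620, Add(3594, -2808)) = Mul(-7620, 786) = -5989320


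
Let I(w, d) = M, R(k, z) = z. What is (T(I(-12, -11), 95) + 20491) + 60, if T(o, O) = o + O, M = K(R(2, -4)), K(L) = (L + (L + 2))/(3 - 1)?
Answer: 20643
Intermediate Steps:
K(L) = 1 + L (K(L) = (L + (2 + L))/2 = (2 + 2*L)*(1/2) = 1 + L)
M = -3 (M = 1 - 4 = -3)
I(w, d) = -3
T(o, O) = O + o
(T(I(-12, -11), 95) + 20491) + 60 = ((95 - 3) + 20491) + 60 = (92 + 20491) + 60 = 20583 + 60 = 20643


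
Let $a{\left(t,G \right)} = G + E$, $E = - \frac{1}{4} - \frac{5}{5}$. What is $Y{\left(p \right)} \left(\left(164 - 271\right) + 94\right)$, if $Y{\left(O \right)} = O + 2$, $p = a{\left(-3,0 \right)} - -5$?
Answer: $- \frac{299}{4} \approx -74.75$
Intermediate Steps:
$E = - \frac{5}{4}$ ($E = \left(-1\right) \frac{1}{4} - 1 = - \frac{1}{4} - 1 = - \frac{5}{4} \approx -1.25$)
$a{\left(t,G \right)} = - \frac{5}{4} + G$ ($a{\left(t,G \right)} = G - \frac{5}{4} = - \frac{5}{4} + G$)
$p = \frac{15}{4}$ ($p = \left(- \frac{5}{4} + 0\right) - -5 = - \frac{5}{4} + 5 = \frac{15}{4} \approx 3.75$)
$Y{\left(O \right)} = 2 + O$
$Y{\left(p \right)} \left(\left(164 - 271\right) + 94\right) = \left(2 + \frac{15}{4}\right) \left(\left(164 - 271\right) + 94\right) = \frac{23 \left(-107 + 94\right)}{4} = \frac{23}{4} \left(-13\right) = - \frac{299}{4}$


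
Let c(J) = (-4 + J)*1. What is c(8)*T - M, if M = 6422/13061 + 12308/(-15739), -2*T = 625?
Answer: -256899169820/205567079 ≈ -1249.7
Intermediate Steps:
T = -625/2 (T = -1/2*625 = -625/2 ≈ -312.50)
M = -59678930/205567079 (M = 6422*(1/13061) + 12308*(-1/15739) = 6422/13061 - 12308/15739 = -59678930/205567079 ≈ -0.29031)
c(J) = -4 + J
c(8)*T - M = (-4 + 8)*(-625/2) - 1*(-59678930/205567079) = 4*(-625/2) + 59678930/205567079 = -1250 + 59678930/205567079 = -256899169820/205567079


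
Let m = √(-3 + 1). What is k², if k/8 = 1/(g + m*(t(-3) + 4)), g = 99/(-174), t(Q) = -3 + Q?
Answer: 215296/(33 + 116*I*√2)² ≈ -7.0908 - 2.9731*I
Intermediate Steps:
m = I*√2 (m = √(-2) = I*√2 ≈ 1.4142*I)
g = -33/58 (g = 99*(-1/174) = -33/58 ≈ -0.56897)
k = 8/(-33/58 - 2*I*√2) (k = 8/(-33/58 + (I*√2)*((-3 - 3) + 4)) = 8/(-33/58 + (I*√2)*(-6 + 4)) = 8/(-33/58 + (I*√2)*(-2)) = 8/(-33/58 - 2*I*√2) ≈ -0.54684 + 2.7184*I)
k² = (-15312/28001 + 53824*I*√2/28001)²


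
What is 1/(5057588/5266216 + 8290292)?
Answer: 1316554/10914618358165 ≈ 1.2062e-7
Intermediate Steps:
1/(5057588/5266216 + 8290292) = 1/(5057588*(1/5266216) + 8290292) = 1/(1264397/1316554 + 8290292) = 1/(10914618358165/1316554) = 1316554/10914618358165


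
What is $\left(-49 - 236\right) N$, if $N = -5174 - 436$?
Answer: $1598850$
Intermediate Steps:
$N = -5610$
$\left(-49 - 236\right) N = \left(-49 - 236\right) \left(-5610\right) = \left(-285\right) \left(-5610\right) = 1598850$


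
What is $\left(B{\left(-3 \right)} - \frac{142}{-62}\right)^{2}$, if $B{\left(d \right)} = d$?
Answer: $\frac{484}{961} \approx 0.50364$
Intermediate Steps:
$\left(B{\left(-3 \right)} - \frac{142}{-62}\right)^{2} = \left(-3 - \frac{142}{-62}\right)^{2} = \left(-3 - - \frac{71}{31}\right)^{2} = \left(-3 + \frac{71}{31}\right)^{2} = \left(- \frac{22}{31}\right)^{2} = \frac{484}{961}$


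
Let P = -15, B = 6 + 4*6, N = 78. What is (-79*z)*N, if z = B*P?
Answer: 2772900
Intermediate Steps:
B = 30 (B = 6 + 24 = 30)
z = -450 (z = 30*(-15) = -450)
(-79*z)*N = -79*(-450)*78 = 35550*78 = 2772900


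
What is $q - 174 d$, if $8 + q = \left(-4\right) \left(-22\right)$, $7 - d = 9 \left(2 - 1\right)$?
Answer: $428$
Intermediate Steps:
$d = -2$ ($d = 7 - 9 \left(2 - 1\right) = 7 - 9 \cdot 1 = 7 - 9 = -2$)
$q = 80$ ($q = -8 - -88 = -8 + 88 = 80$)
$q - 174 d = 80 - -348 = 80 + 348 = 428$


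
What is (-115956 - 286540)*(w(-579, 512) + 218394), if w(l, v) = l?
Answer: -87669666240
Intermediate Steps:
(-115956 - 286540)*(w(-579, 512) + 218394) = (-115956 - 286540)*(-579 + 218394) = -402496*217815 = -87669666240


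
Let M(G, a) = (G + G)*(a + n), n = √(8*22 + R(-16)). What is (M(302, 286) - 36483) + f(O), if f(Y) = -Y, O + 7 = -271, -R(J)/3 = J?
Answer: 136539 + 2416*√14 ≈ 1.4558e+5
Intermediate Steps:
R(J) = -3*J
O = -278 (O = -7 - 271 = -278)
n = 4*√14 (n = √(8*22 - 3*(-16)) = √(176 + 48) = √224 = 4*√14 ≈ 14.967)
M(G, a) = 2*G*(a + 4*√14) (M(G, a) = (G + G)*(a + 4*√14) = (2*G)*(a + 4*√14) = 2*G*(a + 4*√14))
(M(302, 286) - 36483) + f(O) = (2*302*(286 + 4*√14) - 36483) - 1*(-278) = ((172744 + 2416*√14) - 36483) + 278 = (136261 + 2416*√14) + 278 = 136539 + 2416*√14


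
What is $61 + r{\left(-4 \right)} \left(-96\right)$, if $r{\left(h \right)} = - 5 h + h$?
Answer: $-1475$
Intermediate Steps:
$r{\left(h \right)} = - 4 h$
$61 + r{\left(-4 \right)} \left(-96\right) = 61 + \left(-4\right) \left(-4\right) \left(-96\right) = 61 + 16 \left(-96\right) = 61 - 1536 = -1475$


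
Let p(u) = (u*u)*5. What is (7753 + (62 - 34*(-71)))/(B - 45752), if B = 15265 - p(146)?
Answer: -10229/137067 ≈ -0.074628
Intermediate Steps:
p(u) = 5*u² (p(u) = u²*5 = 5*u²)
B = -91315 (B = 15265 - 5*146² = 15265 - 5*21316 = 15265 - 1*106580 = 15265 - 106580 = -91315)
(7753 + (62 - 34*(-71)))/(B - 45752) = (7753 + (62 - 34*(-71)))/(-91315 - 45752) = (7753 + (62 + 2414))/(-137067) = (7753 + 2476)*(-1/137067) = 10229*(-1/137067) = -10229/137067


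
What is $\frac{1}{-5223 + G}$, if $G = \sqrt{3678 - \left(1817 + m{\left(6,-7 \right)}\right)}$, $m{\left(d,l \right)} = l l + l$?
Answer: $- \frac{5223}{27277910} - \frac{\sqrt{1819}}{27277910} \approx -0.00019304$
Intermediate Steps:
$m{\left(d,l \right)} = l + l^{2}$ ($m{\left(d,l \right)} = l^{2} + l = l + l^{2}$)
$G = \sqrt{1819}$ ($G = \sqrt{3678 - \left(1817 - 7 \left(1 - 7\right)\right)} = \sqrt{3678 - \left(1817 - -42\right)} = \sqrt{3678 - 1859} = \sqrt{1819} \approx 42.65$)
$\frac{1}{-5223 + G} = \frac{1}{-5223 + \sqrt{1819}}$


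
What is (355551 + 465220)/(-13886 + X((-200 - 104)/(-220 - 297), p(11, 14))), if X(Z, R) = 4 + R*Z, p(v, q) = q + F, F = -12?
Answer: -60619801/1025198 ≈ -59.130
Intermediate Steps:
p(v, q) = -12 + q (p(v, q) = q - 12 = -12 + q)
(355551 + 465220)/(-13886 + X((-200 - 104)/(-220 - 297), p(11, 14))) = (355551 + 465220)/(-13886 + (4 + (-12 + 14)*((-200 - 104)/(-220 - 297)))) = 820771/(-13886 + (4 + 2*(-304/(-517)))) = 820771/(-13886 + (4 + 2*(-304*(-1/517)))) = 820771/(-13886 + (4 + 2*(304/517))) = 820771/(-13886 + (4 + 608/517)) = 820771/(-13886 + 2676/517) = 820771/(-7176386/517) = 820771*(-517/7176386) = -60619801/1025198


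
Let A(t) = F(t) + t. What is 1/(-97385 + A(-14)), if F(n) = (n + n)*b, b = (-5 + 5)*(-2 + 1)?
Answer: -1/97399 ≈ -1.0267e-5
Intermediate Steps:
b = 0 (b = 0*(-1) = 0)
F(n) = 0 (F(n) = (n + n)*0 = (2*n)*0 = 0)
A(t) = t (A(t) = 0 + t = t)
1/(-97385 + A(-14)) = 1/(-97385 - 14) = 1/(-97399) = -1/97399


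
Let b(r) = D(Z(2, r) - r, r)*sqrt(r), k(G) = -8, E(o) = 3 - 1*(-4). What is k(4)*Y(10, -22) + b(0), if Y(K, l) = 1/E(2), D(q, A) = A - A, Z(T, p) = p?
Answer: -8/7 ≈ -1.1429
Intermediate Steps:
E(o) = 7 (E(o) = 3 + 4 = 7)
D(q, A) = 0
b(r) = 0 (b(r) = 0*sqrt(r) = 0)
Y(K, l) = 1/7
k(4)*Y(10, -22) + b(0) = -8*1/7 + 0 = -8/7 + 0 = -8/7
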